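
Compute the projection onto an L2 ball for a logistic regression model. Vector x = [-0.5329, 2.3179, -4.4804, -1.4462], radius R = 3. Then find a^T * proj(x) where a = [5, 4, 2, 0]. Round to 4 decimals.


Step 1: Compute ||x|| (intermediates to 6 decimals).
||x|| = sqrt((-0.5329)^2 + 2.3179^2 + (-4.4804)^2 + (-1.4462)^2) = 5.274668
Step 2: Project.
Since ||x|| > R, scale = R/||x|| = 3/5.274668 = 0.568756, proj(x) = scale * x
proj(x) = [-0.30309, 1.31832, -2.548254, -0.822535]
Step 3: Dot product.
a^T * proj(x) = 5*(-0.30309) + 4*1.31832 + 2*(-2.548254) + 0*(-0.822535) = -1.3387


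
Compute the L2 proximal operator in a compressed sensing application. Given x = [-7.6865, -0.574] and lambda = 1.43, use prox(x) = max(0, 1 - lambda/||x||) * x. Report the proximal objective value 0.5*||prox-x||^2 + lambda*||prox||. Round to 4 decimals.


Step 1: Compute ||x||.
||x|| = 7.7079
Step 2: Compute scaling factor.
scale = max(0, 1 - 1.43/7.7079) = 0.8145
Step 3: prox(x) = [-6.2605, -0.4675]
||prox(x)|| = 6.2779
Step 4: Proximal objective.
0.5*||prox-x||^2 = 1.0225
lambda*||prox|| = 8.9774
Total = 9.9999


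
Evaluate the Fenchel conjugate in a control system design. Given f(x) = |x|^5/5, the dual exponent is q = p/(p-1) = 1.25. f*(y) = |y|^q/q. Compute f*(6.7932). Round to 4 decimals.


The conjugate exponent q satisfies 1/p + 1/q = 1.
p = 5, so q = 5/(5 - 1) = 1.25
|y|^q = 6.7932^1.25 = 10.9671
f*(6.7932) = 10.9671 / 1.25 = 8.7737


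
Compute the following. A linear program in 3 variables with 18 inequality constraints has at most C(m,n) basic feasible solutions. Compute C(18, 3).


Each vertex corresponds to some choice of n active constraints out of m, so the number of vertices is at most C(m, n) = m! / (n!(m-n)!).
m = 18, n = 3
Numerator: 18 * 17 * 16
Denominator: 3! = 6
C(18, 3) = 816


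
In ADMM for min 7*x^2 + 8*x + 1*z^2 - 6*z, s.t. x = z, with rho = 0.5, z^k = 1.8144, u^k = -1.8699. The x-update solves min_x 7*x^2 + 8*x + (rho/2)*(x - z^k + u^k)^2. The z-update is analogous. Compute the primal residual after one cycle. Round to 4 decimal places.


ADMM iteration with rho = 0.5, z^k = 1.8144, u^k = -1.8699
Step 1: x-update.
Minimize 7*x^2 + 8*x + (0.5/2)*(x - 1.8144 - 1.8699)^2
FOC: (2*7 + 0.5)*x = -8 + 0.5*(1.8144 + 1.8699)
x^{k+1} = -0.4247
Step 2: z-update.
Minimize 1*z^2 - 6*z + (0.5/2)*(-0.4247 - z - 1.8699)^2
FOC: (2*1 + 0.5)*z = 6 + 0.5*(-0.4247 - 1.8699)
z^{k+1} = 1.9411
Step 3: u-update.
u^{k+1} = -1.8699 - 0.4247 - 1.9411 = -4.2357
Step 4: Primal residual = |-0.4247 - 1.9411| = 2.3658


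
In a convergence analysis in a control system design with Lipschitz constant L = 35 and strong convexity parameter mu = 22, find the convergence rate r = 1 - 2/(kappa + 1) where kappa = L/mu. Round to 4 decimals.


Step 1: Compute the condition number.
kappa = L/mu = 35/22 = 1.5909
Step 2: Compute the convergence rate.
r = 1 - 2/(kappa + 1) = 1 - 2*mu/(L + mu) = (L - mu)/(L + mu) = 13/57 = 0.2281


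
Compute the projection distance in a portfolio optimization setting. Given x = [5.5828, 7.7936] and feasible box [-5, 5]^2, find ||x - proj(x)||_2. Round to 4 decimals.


Project each component onto [-5, 5].
clip(5.5828) = 5.0, clip(7.7936) = 5.0
Projection = [5.0, 5.0]
Squared diffs: [0.3397, 7.8042]
Distance = sqrt(8.1439) = 2.8537


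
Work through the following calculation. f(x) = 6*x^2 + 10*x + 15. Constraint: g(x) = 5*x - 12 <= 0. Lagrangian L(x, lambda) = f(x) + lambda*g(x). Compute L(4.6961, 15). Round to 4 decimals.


Step 1: Evaluate f(x).
f(4.6961) = 6*4.6961^2 + 10*4.6961 + 15 = 194.2811
Step 2: Evaluate g(x).
g(4.6961) = 5*4.6961 - 12 = 11.4805
Step 3: Compute Lagrangian.
L = 194.2811 + 15*11.4805 = 366.4886


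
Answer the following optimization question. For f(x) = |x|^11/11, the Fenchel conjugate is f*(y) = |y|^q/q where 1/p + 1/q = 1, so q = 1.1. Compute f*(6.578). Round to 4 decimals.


The conjugate exponent q satisfies 1/p + 1/q = 1.
p = 11, so q = 11/(11 - 1) = 1.1
|y|^q = 6.578^1.1 = 7.9415
f*(6.578) = 7.9415 / 1.1 = 7.2196


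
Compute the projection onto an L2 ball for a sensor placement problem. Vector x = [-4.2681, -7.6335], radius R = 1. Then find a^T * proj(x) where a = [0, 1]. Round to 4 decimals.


Step 1: Compute ||x|| (intermediates to 6 decimals).
||x|| = sqrt((-4.2681)^2 + (-7.6335)^2) = 8.745685
Step 2: Project.
Since ||x|| > R, scale = R/||x|| = 1/8.745685 = 0.114342, proj(x) = scale * x
proj(x) = [-0.488023, -0.87283]
Step 3: Dot product.
a^T * proj(x) = 0*(-0.488023) + 1*(-0.87283) = -0.8728


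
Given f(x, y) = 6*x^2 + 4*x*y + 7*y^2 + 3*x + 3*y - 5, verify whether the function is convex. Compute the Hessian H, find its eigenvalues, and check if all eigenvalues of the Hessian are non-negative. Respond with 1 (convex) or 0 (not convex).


The Hessian of f(x,y) = 6*x^2 + 4*x*y + 7*y^2 + 3*x + 3*y - 5 is:
H = [[12, 4], [4, 14]]
Trace = 12 + 14 = 26
Determinant = 12*14 - (4)^2 = 152
Discriminant = (26)^2 - 4*152 = 68.0
Eigenvalues: lambda_1 = 8.8769, lambda_2 = 17.1231
The function is convex.

1


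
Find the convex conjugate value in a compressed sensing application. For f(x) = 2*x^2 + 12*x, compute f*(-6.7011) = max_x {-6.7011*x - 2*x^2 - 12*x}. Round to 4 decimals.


f*(y) = sup_x {y*x - a*x^2 - b*x} = sup_x {(y-b)*x - a*x^2}
FOC: (y - b) - 2a*x = 0 => x* = (y - b)/(2a)
x* = (-6.7011 - 12)/(2*2) = -4.6753
f*(-6.7011) = (y-b)^2/(4a) = (-6.7011 - 12)^2/(4*2)
= 349.7311/8 = 43.7164


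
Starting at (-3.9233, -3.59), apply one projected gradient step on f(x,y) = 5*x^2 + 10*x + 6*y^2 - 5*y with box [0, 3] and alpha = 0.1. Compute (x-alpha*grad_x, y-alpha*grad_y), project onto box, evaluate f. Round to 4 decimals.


Step 1: Compute gradient at (-3.9233, -3.59).
grad_x = 2*5*-3.9233 + 10 = -29.233
grad_y = 2*6*-3.59 - 5 = -48.08
Step 2: Gradient step.
x_raw = -3.9233 - 0.1*-29.233 = -1.0
y_raw = -3.59 - 0.1*-48.08 = 1.218
Step 3: Project onto [0, 3].
x_proj = clip(-1.0) = 0.0
y_proj = clip(1.218) = 1.218
Step 4: Evaluate f.
f(0.0, 1.218) = 2.8111


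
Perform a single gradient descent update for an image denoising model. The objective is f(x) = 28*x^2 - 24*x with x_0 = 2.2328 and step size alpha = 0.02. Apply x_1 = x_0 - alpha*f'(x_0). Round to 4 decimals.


We compute the gradient at x_0 and apply the update.
f'(x) = 56*x - 24
f'(2.2328) = 56*2.2328 - 24 = 101.0368
x_1 = 2.2328 - 0.02*101.0368 = 0.2121


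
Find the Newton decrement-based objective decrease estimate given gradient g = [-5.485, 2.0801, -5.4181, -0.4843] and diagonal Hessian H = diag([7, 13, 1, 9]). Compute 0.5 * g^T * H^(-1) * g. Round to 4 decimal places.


Step 1: H is diagonal, so H^(-1) * g = [-0.7836, 0.16, -5.4181, -0.0538].
Step 2: g^T H^(-1) g = sum_i g_i^2 / H_ii
  = (-5.485)^2/7 + (2.0801)^2/13 + (-5.4181)^2/1 + (-0.4843)^2/9
  = 4.2979 + 0.3328 + 29.3558 + 0.0261 = 34.0126
Step 3: Objective decrease = 0.5 * g^T H^(-1) g = 17.0063


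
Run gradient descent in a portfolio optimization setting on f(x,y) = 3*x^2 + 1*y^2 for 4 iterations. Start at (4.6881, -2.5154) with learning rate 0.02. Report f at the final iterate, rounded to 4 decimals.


Gradient descent on f(x,y) = 3*x^2 + 1*y^2.
Starting point: (4.6881, -2.5154), alpha = 0.02
Step 1: grad_x = 2*3*4.6881 = 28.1286, grad_y = 2*1*-2.5154 = -5.0308
  x_1 = 4.6881 - 0.02*28.1286 = 4.1255
  y_1 = -2.5154 - 0.02*-5.0308 = -2.4148
Step 2: grad_x = 2*3*4.1255 = 24.7532, grad_y = 2*1*-2.4148 = -4.8296
  x_2 = 4.1255 - 0.02*24.7532 = 3.6305
  y_2 = -2.4148 - 0.02*-4.8296 = -2.3182
Step 3: grad_x = 2*3*3.6305 = 21.7828, grad_y = 2*1*-2.3182 = -4.6364
  x_3 = 3.6305 - 0.02*21.7828 = 3.1948
  y_3 = -2.3182 - 0.02*-4.6364 = -2.2255
Step 4: grad_x = 2*3*3.1948 = 19.1689, grad_y = 2*1*-2.2255 = -4.4509
  x_4 = 3.1948 - 0.02*19.1689 = 2.8114
  y_4 = -2.2255 - 0.02*-4.4509 = -2.1364
f(2.8114, -2.1364) = 3*2.8114^2 + 1*(-2.1364)^2 = 28.2768


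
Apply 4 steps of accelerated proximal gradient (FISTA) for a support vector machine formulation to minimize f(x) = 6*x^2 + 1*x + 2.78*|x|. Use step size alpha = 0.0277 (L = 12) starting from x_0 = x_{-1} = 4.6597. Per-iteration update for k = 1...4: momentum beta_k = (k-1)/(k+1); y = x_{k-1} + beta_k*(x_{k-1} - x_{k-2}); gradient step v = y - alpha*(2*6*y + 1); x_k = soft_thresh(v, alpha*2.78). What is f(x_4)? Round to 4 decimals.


FISTA on f(x) = 6*x^2 + 1*x + 2.78*|x|
L = 12, alpha = 0.0277
Iteration 1: beta = 0.0, y = 4.6597 + 0.0*(4.6597 - 4.6597) = 4.6597
  grad(y) = 56.9164, v = y - alpha*grad = 3.0831
  prox(v) = soft_thresh(3.0831, 0.077) = 3.0061
Iteration 2: beta = 0.3333, y = 3.0061 + 0.3333*(3.0061 - 4.6597) = 2.4549
  grad(y) = 30.459, v = y - alpha*grad = 1.6112
  prox(v) = soft_thresh(1.6112, 0.077) = 1.5342
Iteration 3: beta = 0.5, y = 1.5342 + 0.5*(1.5342 - 3.0061) = 0.7982
  grad(y) = 10.5788, v = y - alpha*grad = 0.5052
  prox(v) = soft_thresh(0.5052, 0.077) = 0.4282
Iteration 4: beta = 0.6, y = 0.4282 + 0.6*(0.4282 - 1.5342) = -0.2354
  grad(y) = -1.8248, v = y - alpha*grad = -0.1849
  prox(v) = soft_thresh(-0.1849, 0.077) = -0.1078
f(x_4) = 6*(-0.1078)^2 + 1*(-0.1078) + 2.78*|-0.1078| = 0.2618


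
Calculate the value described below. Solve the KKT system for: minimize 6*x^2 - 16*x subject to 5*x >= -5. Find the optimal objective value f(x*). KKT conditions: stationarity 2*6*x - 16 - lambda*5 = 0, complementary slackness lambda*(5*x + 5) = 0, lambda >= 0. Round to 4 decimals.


Step 1: Try lambda = 0 (constraint inactive).
Stationarity: 2*6*x - 16 = 0
x* = 16/(2*6) = 4/3 = 1.3333 (rounded; the exact value 4/3 is used below)
Check constraint: 5*1.3333 = 6.6665 >= -5 -- satisfied.
Step 2: Compute optimal value.
f(x*) = 6*(4/3)^2 - 16*(4/3) = -10.6667


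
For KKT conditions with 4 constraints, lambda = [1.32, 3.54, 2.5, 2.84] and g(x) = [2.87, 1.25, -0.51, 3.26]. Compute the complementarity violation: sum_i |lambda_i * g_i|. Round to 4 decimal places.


KKT complementary slackness check:
lambda_1 * g_1 = 1.32 * 2.87 = 3.7884
lambda_2 * g_2 = 3.54 * 1.25 = 4.425
lambda_3 * g_3 = 2.5 * -0.51 = -1.275
lambda_4 * g_4 = 2.84 * 3.26 = 9.2584
Total violation = 3.7884 + 4.425 + 1.275 + 9.2584 = 18.7468


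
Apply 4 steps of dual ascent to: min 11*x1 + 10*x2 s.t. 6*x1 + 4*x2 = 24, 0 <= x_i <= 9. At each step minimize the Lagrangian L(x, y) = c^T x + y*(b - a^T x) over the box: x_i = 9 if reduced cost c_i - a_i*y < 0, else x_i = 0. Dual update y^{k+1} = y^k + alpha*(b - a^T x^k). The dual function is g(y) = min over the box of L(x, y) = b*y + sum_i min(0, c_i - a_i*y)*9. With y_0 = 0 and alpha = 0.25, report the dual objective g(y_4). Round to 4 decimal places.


Dual ascent for LP: min 11*x1 + 10*x2, 6*x1 + 4*x2 = 24, 0 <= x_i <= 9
Step 1: y^k = 0.0, reduced costs: (11.0, 10.0)
  x^k = (0.0, 0.0), subgradient = b - a^T x = 24.0
  y^{k+1} = 0.0 + 0.25*24.0 = 6.0
Step 2: y^k = 6.0, reduced costs: (-25.0, -14.0)
  x^k = (9.0, 9.0), subgradient = b - a^T x = -66.0
  y^{k+1} = 6.0 + 0.25*-66.0 = -10.5
Step 3: y^k = -10.5, reduced costs: (74.0, 52.0)
  x^k = (0.0, 0.0), subgradient = b - a^T x = 24.0
  y^{k+1} = -10.5 + 0.25*24.0 = -4.5
Step 4: y^k = -4.5, reduced costs: (38.0, 28.0)
  x^k = (0.0, 0.0), subgradient = b - a^T x = 24.0
  y^{k+1} = -4.5 + 0.25*24.0 = 1.5
Dual objective at y_4 = 1.5: reduced costs (2.0, 4.0), box minimizer x = (0.0, 0.0)
g(y_4) = b*y + (c1 - a1*y)*x1 + (c2 - a2*y)*x2 = 24*1.5 + 2.0*0.0 + 4.0*0.0 = 36.0 + 0.0 + 0.0 = 36.0


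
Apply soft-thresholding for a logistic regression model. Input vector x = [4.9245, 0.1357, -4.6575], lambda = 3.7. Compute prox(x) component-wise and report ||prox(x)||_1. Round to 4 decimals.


Soft-thresholding with lambda = 3.7:
prox(4.9245) = sign(4.9245)*max(|4.9245| - 3.7, 0) = 1.2245
prox(0.1357) = sign(0.1357)*max(|0.1357| - 3.7, 0) = 0.0
prox(-4.6575) = sign(-4.6575)*max(|-4.6575| - 3.7, 0) = -0.9575
prox(x) = [1.2245, 0.0, -0.9575]
||prox(x)||_1 = 1.2245 + 0.0 + 0.9575 = 2.182


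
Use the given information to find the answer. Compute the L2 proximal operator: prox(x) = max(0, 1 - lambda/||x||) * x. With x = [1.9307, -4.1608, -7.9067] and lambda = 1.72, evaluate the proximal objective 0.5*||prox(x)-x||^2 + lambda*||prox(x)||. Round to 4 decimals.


Step 1: Compute ||x||.
||x|| = 9.1409
Step 2: Compute scaling factor.
scale = max(0, 1 - 1.72/9.1409) = 0.8118
Step 3: prox(x) = [1.5674, -3.3779, -6.4189]
||prox(x)|| = 7.4209
Step 4: Proximal objective.
0.5*||prox-x||^2 = 1.4792
lambda*||prox|| = 12.7639
Total = 14.2431


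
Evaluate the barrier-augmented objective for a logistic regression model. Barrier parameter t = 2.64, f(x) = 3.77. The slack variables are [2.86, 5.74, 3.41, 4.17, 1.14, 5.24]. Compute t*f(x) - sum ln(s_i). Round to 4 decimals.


Step 1: Compute log-barrier.
ln values: [1.0508, 1.7475, 1.2267, 1.4279, 0.131, 1.6563]
phi = -(1.0508 + 1.7475 + 1.2267 + 1.4279 + 0.131 + 1.6563) = -7.2403
Step 2: Compute augmented objective.
t*f(x) = 2.64*3.77 = 9.9528
Total = 9.9528 - 7.2403 = 2.7125


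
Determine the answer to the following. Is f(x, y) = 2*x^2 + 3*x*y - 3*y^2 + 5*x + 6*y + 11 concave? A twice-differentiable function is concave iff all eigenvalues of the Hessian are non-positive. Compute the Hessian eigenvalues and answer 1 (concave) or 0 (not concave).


The Hessian of f(x,y) = 2*x^2 + 3*x*y - 3*y^2 + 5*x + 6*y + 11 is:
H = [[4, 3], [3, -6]]
Trace = 4 - 6 = -2
Determinant = 4*-6 - (3)^2 = -33
Discriminant = (-2)^2 - 4*-33 = 136.0
Eigenvalues: lambda_1 = -6.831, lambda_2 = 4.831
The function is not concave.

0


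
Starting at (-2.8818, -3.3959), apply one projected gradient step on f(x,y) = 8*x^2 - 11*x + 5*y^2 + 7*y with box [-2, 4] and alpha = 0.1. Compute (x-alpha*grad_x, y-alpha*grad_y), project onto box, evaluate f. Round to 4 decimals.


Step 1: Compute gradient at (-2.8818, -3.3959).
grad_x = 2*8*-2.8818 - 11 = -57.1088
grad_y = 2*5*-3.3959 + 7 = -26.959
Step 2: Gradient step.
x_raw = -2.8818 - 0.1*-57.1088 = 2.8291
y_raw = -3.3959 - 0.1*-26.959 = -0.7
Step 3: Project onto [-2, 4].
x_proj = clip(2.8291) = 2.8291
y_proj = clip(-0.7) = -0.7
Step 4: Evaluate f.
f(2.8291, -0.7) = 30.4597


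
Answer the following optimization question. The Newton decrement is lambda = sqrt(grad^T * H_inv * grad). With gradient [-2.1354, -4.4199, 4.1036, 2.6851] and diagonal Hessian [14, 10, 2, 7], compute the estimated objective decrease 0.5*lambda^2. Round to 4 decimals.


Step 1: H is diagonal, so H^(-1) * g = [-0.1525, -0.442, 2.0518, 0.3836].
Step 2: g^T H^(-1) g = sum_i g_i^2 / H_ii
  = (-2.1354)^2/14 + (-4.4199)^2/10 + (4.1036)^2/2 + (2.6851)^2/7
  = 0.3257 + 1.9536 + 8.4198 + 1.03 = 11.729
Step 3: Objective decrease = 0.5 * g^T H^(-1) g = 5.8645


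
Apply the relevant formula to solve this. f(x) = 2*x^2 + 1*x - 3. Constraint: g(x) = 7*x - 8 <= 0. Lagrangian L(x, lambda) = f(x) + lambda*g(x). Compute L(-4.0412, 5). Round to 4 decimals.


Step 1: Evaluate f(x).
f(-4.0412) = 2*(-4.0412)^2 + 1*(-4.0412) - 3 = 25.6214
Step 2: Evaluate g(x).
g(-4.0412) = 7*-4.0412 - 8 = -36.2884
Step 3: Compute Lagrangian.
L = 25.6214 + 5*-36.2884 = -155.8206


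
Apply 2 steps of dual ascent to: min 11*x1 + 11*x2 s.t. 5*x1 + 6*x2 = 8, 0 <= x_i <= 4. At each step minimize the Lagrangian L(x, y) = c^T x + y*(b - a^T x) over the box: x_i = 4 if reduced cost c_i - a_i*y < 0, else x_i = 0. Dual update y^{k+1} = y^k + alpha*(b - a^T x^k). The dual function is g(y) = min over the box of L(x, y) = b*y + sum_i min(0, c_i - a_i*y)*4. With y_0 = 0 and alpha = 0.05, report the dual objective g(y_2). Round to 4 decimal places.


Dual ascent for LP: min 11*x1 + 11*x2, 5*x1 + 6*x2 = 8, 0 <= x_i <= 4
Step 1: y^k = 0.0, reduced costs: (11.0, 11.0)
  x^k = (0.0, 0.0), subgradient = b - a^T x = 8.0
  y^{k+1} = 0.0 + 0.05*8.0 = 0.4
Step 2: y^k = 0.4, reduced costs: (9.0, 8.6)
  x^k = (0.0, 0.0), subgradient = b - a^T x = 8.0
  y^{k+1} = 0.4 + 0.05*8.0 = 0.8
Dual objective at y_2 = 0.8: reduced costs (7.0, 6.2), box minimizer x = (0.0, 0.0)
g(y_2) = b*y + (c1 - a1*y)*x1 + (c2 - a2*y)*x2 = 8*0.8 + 7.0*0.0 + 6.2*0.0 = 6.4 + 0.0 + 0.0 = 6.4


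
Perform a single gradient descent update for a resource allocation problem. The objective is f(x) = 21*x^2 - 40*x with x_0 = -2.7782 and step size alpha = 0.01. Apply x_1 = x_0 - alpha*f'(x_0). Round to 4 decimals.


We compute the gradient at x_0 and apply the update.
f'(x) = 42*x - 40
f'(-2.7782) = 42*-2.7782 - 40 = -156.6844
x_1 = -2.7782 - 0.01*-156.6844 = -1.2114


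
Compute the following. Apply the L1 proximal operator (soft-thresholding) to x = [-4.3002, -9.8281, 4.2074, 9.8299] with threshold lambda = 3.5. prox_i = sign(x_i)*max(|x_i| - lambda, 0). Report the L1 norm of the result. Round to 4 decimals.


Soft-thresholding with lambda = 3.5:
prox(-4.3002) = sign(-4.3002)*max(|-4.3002| - 3.5, 0) = -0.8002
prox(-9.8281) = sign(-9.8281)*max(|-9.8281| - 3.5, 0) = -6.3281
prox(4.2074) = sign(4.2074)*max(|4.2074| - 3.5, 0) = 0.7074
prox(9.8299) = sign(9.8299)*max(|9.8299| - 3.5, 0) = 6.3299
prox(x) = [-0.8002, -6.3281, 0.7074, 6.3299]
||prox(x)||_1 = 0.8002 + 6.3281 + 0.7074 + 6.3299 = 14.1656


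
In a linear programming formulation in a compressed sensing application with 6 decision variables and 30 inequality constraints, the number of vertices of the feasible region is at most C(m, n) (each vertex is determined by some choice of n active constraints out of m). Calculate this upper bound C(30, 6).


Each vertex corresponds to some choice of n active constraints out of m, so the number of vertices is at most C(m, n) = m! / (n!(m-n)!).
m = 30, n = 6
Numerator: 30 * 29 * 28 * 27 * 26 * 25
Denominator: 6! = 720
C(30, 6) = 593775


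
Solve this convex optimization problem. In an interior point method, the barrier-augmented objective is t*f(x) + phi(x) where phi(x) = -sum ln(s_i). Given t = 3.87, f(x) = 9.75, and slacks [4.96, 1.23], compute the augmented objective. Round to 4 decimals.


Step 1: Compute log-barrier.
ln values: [1.6014, 0.207]
phi = -(1.6014 + 0.207) = -1.8084
Step 2: Compute augmented objective.
t*f(x) = 3.87*9.75 = 37.7325
Total = 37.7325 - 1.8084 = 35.9241


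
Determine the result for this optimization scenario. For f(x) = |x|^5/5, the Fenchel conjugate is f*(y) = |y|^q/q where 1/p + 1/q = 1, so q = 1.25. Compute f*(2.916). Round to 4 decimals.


The conjugate exponent q satisfies 1/p + 1/q = 1.
p = 5, so q = 5/(5 - 1) = 1.25
|y|^q = 2.916^1.25 = 3.8105
f*(2.916) = 3.8105 / 1.25 = 3.0484


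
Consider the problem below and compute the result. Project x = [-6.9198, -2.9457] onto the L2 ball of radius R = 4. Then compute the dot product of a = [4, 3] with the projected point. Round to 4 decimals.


Step 1: Compute ||x|| (intermediates to 6 decimals).
||x|| = sqrt((-6.9198)^2 + (-2.9457)^2) = 7.52069
Step 2: Project.
Since ||x|| > R, scale = R/||x|| = 4/7.52069 = 0.531866, proj(x) = scale * x
proj(x) = [-3.680406, -1.566718]
Step 3: Dot product.
a^T * proj(x) = 4*(-3.680406) + 3*(-1.566718) = -19.4218


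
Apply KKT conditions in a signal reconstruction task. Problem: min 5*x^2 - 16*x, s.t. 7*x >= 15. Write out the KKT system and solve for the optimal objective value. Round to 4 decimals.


Step 1: Try lambda = 0 (constraint inactive).
x_unc = 16/(2*5) = 1.6
Check: 7*1.6 = 11.2 < 15 -- violated!
Step 2: Constraint must be active: 7*x = 15
x* = 15/7 = 2.1429 (rounded; the exact value 15/7 is used below)
lambda = (2*5*(15/7) - 16)/7 = 0.7755
Step 3: Compute optimal value.
f(x*) = 5*(15/7)^2 - 16*(15/7) = -11.3265


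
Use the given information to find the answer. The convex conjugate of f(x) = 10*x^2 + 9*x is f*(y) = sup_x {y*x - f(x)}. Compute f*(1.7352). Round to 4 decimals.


f*(y) = sup_x {y*x - a*x^2 - b*x} = sup_x {(y-b)*x - a*x^2}
FOC: (y - b) - 2a*x = 0 => x* = (y - b)/(2a)
x* = (1.7352 - 9)/(2*10) = -0.3632
f*(1.7352) = (y-b)^2/(4a) = (1.7352 - 9)^2/(4*10)
= 52.7773/40 = 1.3194


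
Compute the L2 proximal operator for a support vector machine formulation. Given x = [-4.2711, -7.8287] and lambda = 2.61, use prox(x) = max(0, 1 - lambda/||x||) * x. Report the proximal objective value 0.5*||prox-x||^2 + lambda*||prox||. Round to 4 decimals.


Step 1: Compute ||x||.
||x|| = 8.918
Step 2: Compute scaling factor.
scale = max(0, 1 - 2.61/8.918) = 0.7073
Step 3: prox(x) = [-3.0211, -5.5375]
||prox(x)|| = 6.308
Step 4: Proximal objective.
0.5*||prox-x||^2 = 3.4061
lambda*||prox|| = 16.4639
Total = 19.8699


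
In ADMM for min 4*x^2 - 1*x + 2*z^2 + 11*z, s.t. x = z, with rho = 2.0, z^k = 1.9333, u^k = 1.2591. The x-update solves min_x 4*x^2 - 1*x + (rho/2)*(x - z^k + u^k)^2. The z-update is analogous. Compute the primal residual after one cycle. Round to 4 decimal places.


ADMM iteration with rho = 2.0, z^k = 1.9333, u^k = 1.2591
Step 1: x-update.
Minimize 4*x^2 - 1*x + (2.0/2)*(x - 1.9333 + 1.2591)^2
FOC: (2*4 + 2.0)*x = 1 + 2.0*(1.9333 - 1.2591)
x^{k+1} = 0.2348
Step 2: z-update.
Minimize 2*z^2 + 11*z + (2.0/2)*(0.2348 - z + 1.2591)^2
FOC: (2*2 + 2.0)*z = -11 + 2.0*(0.2348 + 1.2591)
z^{k+1} = -1.3354
Step 3: u-update.
u^{k+1} = 1.2591 + 0.2348 + 1.3354 = 2.8293
Step 4: Primal residual = |0.2348 + 1.3354| = 1.5702


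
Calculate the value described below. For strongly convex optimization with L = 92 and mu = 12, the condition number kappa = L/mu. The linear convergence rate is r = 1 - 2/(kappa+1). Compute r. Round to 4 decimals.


Step 1: Compute the condition number.
kappa = L/mu = 92/12 = 7.6667
Step 2: Compute the convergence rate.
r = 1 - 2/(kappa + 1) = 1 - 2*mu/(L + mu) = (L - mu)/(L + mu) = 80/104 = 0.7692


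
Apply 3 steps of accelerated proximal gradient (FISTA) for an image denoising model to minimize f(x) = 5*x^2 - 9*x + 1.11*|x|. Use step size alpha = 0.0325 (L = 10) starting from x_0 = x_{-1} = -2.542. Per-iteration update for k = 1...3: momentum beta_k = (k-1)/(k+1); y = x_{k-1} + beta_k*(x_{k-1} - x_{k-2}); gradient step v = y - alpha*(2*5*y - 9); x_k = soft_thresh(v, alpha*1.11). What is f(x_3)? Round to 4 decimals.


FISTA on f(x) = 5*x^2 - 9*x + 1.11*|x|
L = 10, alpha = 0.0325
Iteration 1: beta = 0.0, y = -2.542 + 0.0*(-2.542 + 2.542) = -2.542
  grad(y) = -34.42, v = y - alpha*grad = -1.4234
  prox(v) = soft_thresh(-1.4234, 0.0361) = -1.3873
Iteration 2: beta = 0.3333, y = -1.3873 + 0.3333*(-1.3873 + 2.542) = -1.0024
  grad(y) = -19.0237, v = y - alpha*grad = -0.3841
  prox(v) = soft_thresh(-0.3841, 0.0361) = -0.348
Iteration 3: beta = 0.5, y = -0.348 + 0.5*(-0.348 + 1.3873) = 0.1716
  grad(y) = -7.284, v = y - alpha*grad = 0.4083
  prox(v) = soft_thresh(0.4083, 0.0361) = 0.3723
f(x_3) = 5*0.3723^2 - 9*0.3723 + 1.11*|0.3723| = -2.2442


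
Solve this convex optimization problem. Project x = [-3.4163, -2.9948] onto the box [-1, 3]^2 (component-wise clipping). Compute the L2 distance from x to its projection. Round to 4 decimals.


Project each component onto [-1, 3].
clip(-3.4163) = -1.0, clip(-2.9948) = -1.0
Projection = [-1.0, -1.0]
Squared diffs: [5.8385, 3.9792]
Distance = sqrt(9.8177) = 3.1333


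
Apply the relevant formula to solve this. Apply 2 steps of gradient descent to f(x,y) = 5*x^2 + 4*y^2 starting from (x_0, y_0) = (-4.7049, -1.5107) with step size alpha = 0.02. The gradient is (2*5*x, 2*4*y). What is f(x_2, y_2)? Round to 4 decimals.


Gradient descent on f(x,y) = 5*x^2 + 4*y^2.
Starting point: (-4.7049, -1.5107), alpha = 0.02
Step 1: grad_x = 2*5*-4.7049 = -47.049, grad_y = 2*4*-1.5107 = -12.0856
  x_1 = -4.7049 - 0.02*-47.049 = -3.7639
  y_1 = -1.5107 - 0.02*-12.0856 = -1.269
Step 2: grad_x = 2*5*-3.7639 = -37.6392, grad_y = 2*4*-1.269 = -10.1519
  x_2 = -3.7639 - 0.02*-37.6392 = -3.0111
  y_2 = -1.269 - 0.02*-10.1519 = -1.0659
f(-3.0111, -1.0659) = 5*(-3.0111)^2 + 4*(-1.0659)^2 = 49.8797


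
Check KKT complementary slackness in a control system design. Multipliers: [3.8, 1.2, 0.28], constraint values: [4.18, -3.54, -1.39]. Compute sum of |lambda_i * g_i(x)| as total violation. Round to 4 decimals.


KKT complementary slackness check:
lambda_1 * g_1 = 3.8 * 4.18 = 15.884
lambda_2 * g_2 = 1.2 * -3.54 = -4.248
lambda_3 * g_3 = 0.28 * -1.39 = -0.3892
Total violation = 15.884 + 4.248 + 0.3892 = 20.5212


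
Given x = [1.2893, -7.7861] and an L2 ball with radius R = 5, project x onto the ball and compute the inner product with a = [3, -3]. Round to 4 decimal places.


Step 1: Compute ||x|| (intermediates to 6 decimals).
||x|| = sqrt(1.2893^2 + (-7.7861)^2) = 7.892126
Step 2: Project.
Since ||x|| > R, scale = R/||x|| = 5/7.892126 = 0.633543, proj(x) = scale * x
proj(x) = [0.816827, -4.932829]
Step 3: Dot product.
a^T * proj(x) = 3*0.816827 - 3*(-4.932829) = 17.249


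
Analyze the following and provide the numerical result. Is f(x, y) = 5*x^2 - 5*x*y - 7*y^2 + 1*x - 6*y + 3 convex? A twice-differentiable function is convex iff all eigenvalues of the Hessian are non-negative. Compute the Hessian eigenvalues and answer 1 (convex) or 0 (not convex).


The Hessian of f(x,y) = 5*x^2 - 5*x*y - 7*y^2 + 1*x - 6*y + 3 is:
H = [[10, -5], [-5, -14]]
Trace = 10 - 14 = -4
Determinant = 10*-14 - (-5)^2 = -165
Discriminant = (-4)^2 - 4*-165 = 676.0
Eigenvalues: lambda_1 = -15.0, lambda_2 = 11.0
The function is not convex.

0


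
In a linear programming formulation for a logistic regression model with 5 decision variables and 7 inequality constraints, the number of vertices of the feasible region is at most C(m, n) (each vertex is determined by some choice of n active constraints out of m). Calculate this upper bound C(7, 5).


Each vertex corresponds to some choice of n active constraints out of m, so the number of vertices is at most C(m, n) = m! / (n!(m-n)!).
m = 7, n = 5
Numerator: 7 * 6 * 5 * 4 * 3
Denominator: 5! = 120
C(7, 5) = 21


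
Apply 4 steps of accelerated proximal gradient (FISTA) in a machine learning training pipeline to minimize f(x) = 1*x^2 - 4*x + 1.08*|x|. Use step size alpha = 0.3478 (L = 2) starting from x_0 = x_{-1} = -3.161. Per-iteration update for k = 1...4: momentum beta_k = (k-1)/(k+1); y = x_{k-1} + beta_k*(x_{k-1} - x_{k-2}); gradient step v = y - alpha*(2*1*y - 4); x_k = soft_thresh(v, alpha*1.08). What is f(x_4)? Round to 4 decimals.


FISTA on f(x) = 1*x^2 - 4*x + 1.08*|x|
L = 2, alpha = 0.3478
Iteration 1: beta = 0.0, y = -3.161 + 0.0*(-3.161 + 3.161) = -3.161
  grad(y) = -10.322, v = y - alpha*grad = 0.429
  prox(v) = soft_thresh(0.429, 0.3756) = 0.0534
Iteration 2: beta = 0.3333, y = 0.0534 + 0.3333*(0.0534 + 3.161) = 1.1248
  grad(y) = -1.7504, v = y - alpha*grad = 1.7336
  prox(v) = soft_thresh(1.7336, 0.3756) = 1.358
Iteration 3: beta = 0.5, y = 1.358 + 0.5*(1.358 - 0.0534) = 2.0103
  grad(y) = 0.0205, v = y - alpha*grad = 2.0031
  prox(v) = soft_thresh(2.0031, 0.3756) = 1.6275
Iteration 4: beta = 0.6, y = 1.6275 + 0.6*(1.6275 - 1.358) = 1.7892
  grad(y) = -0.4216, v = y - alpha*grad = 1.9358
  prox(v) = soft_thresh(1.9358, 0.3756) = 1.5602
f(x_4) = 1*1.5602^2 - 4*1.5602 + 1.08*|1.5602| = -2.1216


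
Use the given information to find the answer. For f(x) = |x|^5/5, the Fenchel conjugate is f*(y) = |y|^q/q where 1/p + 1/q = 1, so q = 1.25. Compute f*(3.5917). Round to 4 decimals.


The conjugate exponent q satisfies 1/p + 1/q = 1.
p = 5, so q = 5/(5 - 1) = 1.25
|y|^q = 3.5917^1.25 = 4.9445
f*(3.5917) = 4.9445 / 1.25 = 3.9556


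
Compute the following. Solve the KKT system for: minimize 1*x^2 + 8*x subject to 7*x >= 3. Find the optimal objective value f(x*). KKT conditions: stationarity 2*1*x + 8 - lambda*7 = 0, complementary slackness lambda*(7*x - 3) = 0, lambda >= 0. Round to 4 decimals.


Step 1: Try lambda = 0 (constraint inactive).
x_unc = -8/(2*1) = -4.0
Check: 7*-4.0 = -28.0 < 3 -- violated!
Step 2: Constraint must be active: 7*x = 3
x* = 3/7 = 0.4286 (rounded; the exact value 3/7 is used below)
lambda = (2*1*(3/7) + 8)/7 = 1.2653
Step 3: Compute optimal value.
f(x*) = 1*(3/7)^2 + 8*(3/7) = 3.6122


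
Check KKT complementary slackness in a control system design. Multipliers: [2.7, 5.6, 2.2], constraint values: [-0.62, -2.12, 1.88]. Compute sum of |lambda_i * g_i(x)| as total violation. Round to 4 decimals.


KKT complementary slackness check:
lambda_1 * g_1 = 2.7 * -0.62 = -1.674
lambda_2 * g_2 = 5.6 * -2.12 = -11.872
lambda_3 * g_3 = 2.2 * 1.88 = 4.136
Total violation = 1.674 + 11.872 + 4.136 = 17.682


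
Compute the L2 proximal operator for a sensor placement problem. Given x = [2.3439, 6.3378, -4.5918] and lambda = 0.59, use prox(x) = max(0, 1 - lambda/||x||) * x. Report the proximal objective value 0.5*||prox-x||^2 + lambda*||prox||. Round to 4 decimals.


Step 1: Compute ||x||.
||x|| = 8.1698
Step 2: Compute scaling factor.
scale = max(0, 1 - 0.59/8.1698) = 0.9278
Step 3: prox(x) = [2.1746, 5.8801, -4.2602]
||prox(x)|| = 7.5798
Step 4: Proximal objective.
0.5*||prox-x||^2 = 0.1741
lambda*||prox|| = 4.4721
Total = 4.6462


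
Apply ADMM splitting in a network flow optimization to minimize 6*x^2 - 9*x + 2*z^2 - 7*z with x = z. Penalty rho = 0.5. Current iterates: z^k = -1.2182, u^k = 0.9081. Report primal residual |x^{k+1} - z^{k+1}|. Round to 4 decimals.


ADMM iteration with rho = 0.5, z^k = -1.2182, u^k = 0.9081
Step 1: x-update.
Minimize 6*x^2 - 9*x + (0.5/2)*(x + 1.2182 + 0.9081)^2
FOC: (2*6 + 0.5)*x = 9 + 0.5*(-1.2182 - 0.9081)
x^{k+1} = 0.6349
Step 2: z-update.
Minimize 2*z^2 - 7*z + (0.5/2)*(0.6349 - z + 0.9081)^2
FOC: (2*2 + 0.5)*z = 7 + 0.5*(0.6349 + 0.9081)
z^{k+1} = 1.727
Step 3: u-update.
u^{k+1} = 0.9081 + 0.6349 - 1.727 = -0.184
Step 4: Primal residual = |0.6349 - 1.727| = 1.0921


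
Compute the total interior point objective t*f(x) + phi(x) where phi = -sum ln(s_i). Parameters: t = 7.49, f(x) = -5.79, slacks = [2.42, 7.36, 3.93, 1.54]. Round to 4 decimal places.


Step 1: Compute log-barrier.
ln values: [0.8838, 1.9961, 1.3686, 0.4318]
phi = -(0.8838 + 1.9961 + 1.3686 + 0.4318) = -4.6802
Step 2: Compute augmented objective.
t*f(x) = 7.49*-5.79 = -43.3671
Total = -43.3671 - 4.6802 = -48.0473


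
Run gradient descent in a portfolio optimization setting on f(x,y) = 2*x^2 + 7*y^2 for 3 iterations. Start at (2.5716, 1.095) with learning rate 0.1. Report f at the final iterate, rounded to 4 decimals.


Gradient descent on f(x,y) = 2*x^2 + 7*y^2.
Starting point: (2.5716, 1.095), alpha = 0.1
Step 1: grad_x = 2*2*2.5716 = 10.2864, grad_y = 2*7*1.095 = 15.33
  x_1 = 2.5716 - 0.1*10.2864 = 1.543
  y_1 = 1.095 - 0.1*15.33 = -0.438
Step 2: grad_x = 2*2*1.543 = 6.1718, grad_y = 2*7*-0.438 = -6.132
  x_2 = 1.543 - 0.1*6.1718 = 0.9258
  y_2 = -0.438 - 0.1*-6.132 = 0.1752
Step 3: grad_x = 2*2*0.9258 = 3.7031, grad_y = 2*7*0.1752 = 2.4528
  x_3 = 0.9258 - 0.1*3.7031 = 0.5555
  y_3 = 0.1752 - 0.1*2.4528 = -0.0701
f(0.5555, -0.0701) = 2*0.5555^2 + 7*(-0.0701)^2 = 0.6515


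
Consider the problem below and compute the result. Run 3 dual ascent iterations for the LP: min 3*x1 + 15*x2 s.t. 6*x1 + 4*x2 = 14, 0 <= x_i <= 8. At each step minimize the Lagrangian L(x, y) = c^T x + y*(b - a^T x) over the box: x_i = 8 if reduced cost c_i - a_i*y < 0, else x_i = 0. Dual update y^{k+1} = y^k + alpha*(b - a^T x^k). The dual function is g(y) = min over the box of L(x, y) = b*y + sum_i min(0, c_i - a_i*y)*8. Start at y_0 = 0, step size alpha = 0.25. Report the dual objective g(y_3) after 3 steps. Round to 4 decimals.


Dual ascent for LP: min 3*x1 + 15*x2, 6*x1 + 4*x2 = 14, 0 <= x_i <= 8
Step 1: y^k = 0.0, reduced costs: (3.0, 15.0)
  x^k = (0.0, 0.0), subgradient = b - a^T x = 14.0
  y^{k+1} = 0.0 + 0.25*14.0 = 3.5
Step 2: y^k = 3.5, reduced costs: (-18.0, 1.0)
  x^k = (8.0, 0.0), subgradient = b - a^T x = -34.0
  y^{k+1} = 3.5 + 0.25*-34.0 = -5.0
Step 3: y^k = -5.0, reduced costs: (33.0, 35.0)
  x^k = (0.0, 0.0), subgradient = b - a^T x = 14.0
  y^{k+1} = -5.0 + 0.25*14.0 = -1.5
Dual objective at y_3 = -1.5: reduced costs (12.0, 21.0), box minimizer x = (0.0, 0.0)
g(y_3) = b*y + (c1 - a1*y)*x1 + (c2 - a2*y)*x2 = 14*(-1.5) + 12.0*0.0 + 21.0*0.0 = -21.0 + 0.0 + 0.0 = -21.0


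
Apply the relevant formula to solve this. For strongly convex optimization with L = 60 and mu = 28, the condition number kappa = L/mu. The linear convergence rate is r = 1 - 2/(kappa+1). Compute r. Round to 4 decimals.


Step 1: Compute the condition number.
kappa = L/mu = 60/28 = 2.1429
Step 2: Compute the convergence rate.
r = 1 - 2/(kappa + 1) = 1 - 2*mu/(L + mu) = (L - mu)/(L + mu) = 32/88 = 0.3636


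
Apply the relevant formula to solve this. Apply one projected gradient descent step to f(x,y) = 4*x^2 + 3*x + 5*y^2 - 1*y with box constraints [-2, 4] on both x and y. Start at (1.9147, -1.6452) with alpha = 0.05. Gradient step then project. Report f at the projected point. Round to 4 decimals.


Step 1: Compute gradient at (1.9147, -1.6452).
grad_x = 2*4*1.9147 + 3 = 18.3176
grad_y = 2*5*-1.6452 - 1 = -17.452
Step 2: Gradient step.
x_raw = 1.9147 - 0.05*18.3176 = 0.9988
y_raw = -1.6452 - 0.05*-17.452 = -0.7726
Step 3: Project onto [-2, 4].
x_proj = clip(0.9988) = 0.9988
y_proj = clip(-0.7726) = -0.7726
Step 4: Evaluate f.
f(0.9988, -0.7726) = 10.7442


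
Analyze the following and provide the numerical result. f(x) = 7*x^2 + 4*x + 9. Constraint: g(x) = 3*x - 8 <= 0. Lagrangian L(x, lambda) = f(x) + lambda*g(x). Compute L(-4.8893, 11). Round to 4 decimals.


Step 1: Evaluate f(x).
f(-4.8893) = 7*(-4.8893)^2 + 4*(-4.8893) + 9 = 156.7796
Step 2: Evaluate g(x).
g(-4.8893) = 3*-4.8893 - 8 = -22.6679
Step 3: Compute Lagrangian.
L = 156.7796 + 11*-22.6679 = -92.5673


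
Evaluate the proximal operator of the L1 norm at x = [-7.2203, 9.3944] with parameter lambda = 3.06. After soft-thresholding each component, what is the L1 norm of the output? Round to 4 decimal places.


Soft-thresholding with lambda = 3.06:
prox(-7.2203) = sign(-7.2203)*max(|-7.2203| - 3.06, 0) = -4.1603
prox(9.3944) = sign(9.3944)*max(|9.3944| - 3.06, 0) = 6.3344
prox(x) = [-4.1603, 6.3344]
||prox(x)||_1 = 4.1603 + 6.3344 = 10.4947


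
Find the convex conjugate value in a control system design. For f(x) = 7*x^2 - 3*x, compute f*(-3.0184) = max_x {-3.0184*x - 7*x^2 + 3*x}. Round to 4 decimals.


f*(y) = sup_x {y*x - a*x^2 - b*x} = sup_x {(y-b)*x - a*x^2}
FOC: (y - b) - 2a*x = 0 => x* = (y - b)/(2a)
x* = (-3.0184 + 3)/(2*7) = -0.0013
f*(-3.0184) = (y-b)^2/(4a) = (-3.0184 + 3)^2/(4*7)
= 0.0003/28 = 0.0


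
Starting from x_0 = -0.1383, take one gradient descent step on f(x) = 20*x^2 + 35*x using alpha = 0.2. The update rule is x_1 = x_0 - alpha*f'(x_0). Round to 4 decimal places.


We compute the gradient at x_0 and apply the update.
f'(x) = 40*x + 35
f'(-0.1383) = 40*-0.1383 + 35 = 29.468
x_1 = -0.1383 - 0.2*29.468 = -6.0319


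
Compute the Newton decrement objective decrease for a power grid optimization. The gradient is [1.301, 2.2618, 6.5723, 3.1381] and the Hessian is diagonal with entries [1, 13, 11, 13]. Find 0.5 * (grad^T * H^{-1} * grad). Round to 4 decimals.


Step 1: H is diagonal, so H^(-1) * g = [1.301, 0.174, 0.5975, 0.2414].
Step 2: g^T H^(-1) g = sum_i g_i^2 / H_ii
  = (1.301)^2/1 + (2.2618)^2/13 + (6.5723)^2/11 + (3.1381)^2/13
  = 1.6926 + 0.3935 + 3.9268 + 0.7575 = 6.7705
Step 3: Objective decrease = 0.5 * g^T H^(-1) g = 3.3852


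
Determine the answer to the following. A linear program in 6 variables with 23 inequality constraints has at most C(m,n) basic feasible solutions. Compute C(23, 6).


Each vertex corresponds to some choice of n active constraints out of m, so the number of vertices is at most C(m, n) = m! / (n!(m-n)!).
m = 23, n = 6
Numerator: 23 * 22 * 21 * 20 * 19 * 18
Denominator: 6! = 720
C(23, 6) = 100947


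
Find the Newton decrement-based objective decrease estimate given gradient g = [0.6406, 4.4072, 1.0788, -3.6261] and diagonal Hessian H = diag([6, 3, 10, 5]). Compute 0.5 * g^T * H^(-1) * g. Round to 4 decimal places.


Step 1: H is diagonal, so H^(-1) * g = [0.1068, 1.4691, 0.1079, -0.7252].
Step 2: g^T H^(-1) g = sum_i g_i^2 / H_ii
  = (0.6406)^2/6 + (4.4072)^2/3 + (1.0788)^2/10 + (-3.6261)^2/5
  = 0.0684 + 6.4745 + 0.1164 + 2.6297 = 9.289
Step 3: Objective decrease = 0.5 * g^T H^(-1) g = 4.6445


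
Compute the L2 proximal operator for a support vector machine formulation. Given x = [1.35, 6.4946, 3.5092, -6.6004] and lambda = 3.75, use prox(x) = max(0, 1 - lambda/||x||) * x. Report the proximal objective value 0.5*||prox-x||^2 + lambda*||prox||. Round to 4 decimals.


Step 1: Compute ||x||.
||x|| = 9.9941
Step 2: Compute scaling factor.
scale = max(0, 1 - 3.75/9.9941) = 0.6248
Step 3: prox(x) = [0.8435, 4.0577, 2.1925, -4.1238]
||prox(x)|| = 6.2441
Step 4: Proximal objective.
0.5*||prox-x||^2 = 7.0313
lambda*||prox|| = 23.4154
Total = 30.4466


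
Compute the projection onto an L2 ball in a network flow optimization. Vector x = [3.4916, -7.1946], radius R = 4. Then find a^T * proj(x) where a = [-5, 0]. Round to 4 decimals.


Step 1: Compute ||x|| (intermediates to 6 decimals).
||x|| = sqrt(3.4916^2 + (-7.1946)^2) = 7.997096
Step 2: Project.
Since ||x|| > R, scale = R/||x|| = 4/7.997096 = 0.500182, proj(x) = scale * x
proj(x) = [1.746435, -3.598609]
Step 3: Dot product.
a^T * proj(x) = -5*1.746435 + 0*(-3.598609) = -8.7322


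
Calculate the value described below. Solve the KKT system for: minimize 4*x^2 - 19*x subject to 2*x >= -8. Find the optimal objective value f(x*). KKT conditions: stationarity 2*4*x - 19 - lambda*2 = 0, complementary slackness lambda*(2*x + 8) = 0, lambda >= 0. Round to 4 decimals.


Step 1: Try lambda = 0 (constraint inactive).
Stationarity: 2*4*x - 19 = 0
x* = 19/(2*4) = 2.375
Check constraint: 2*2.375 = 4.75 >= -8 -- satisfied.
Step 2: Compute optimal value.
f(x*) = 4*2.375^2 - 19*2.375 = -22.5625


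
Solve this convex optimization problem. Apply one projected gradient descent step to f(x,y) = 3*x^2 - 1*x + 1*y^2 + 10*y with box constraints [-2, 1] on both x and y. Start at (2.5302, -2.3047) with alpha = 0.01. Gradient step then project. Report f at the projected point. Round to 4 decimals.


Step 1: Compute gradient at (2.5302, -2.3047).
grad_x = 2*3*2.5302 - 1 = 14.1812
grad_y = 2*1*-2.3047 + 10 = 5.3906
Step 2: Gradient step.
x_raw = 2.5302 - 0.01*14.1812 = 2.3884
y_raw = -2.3047 - 0.01*5.3906 = -2.3586
Step 3: Project onto [-2, 1].
x_proj = clip(2.3884) = 1.0
y_proj = clip(-2.3586) = -2.0
Step 4: Evaluate f.
f(1.0, -2.0) = -14.0


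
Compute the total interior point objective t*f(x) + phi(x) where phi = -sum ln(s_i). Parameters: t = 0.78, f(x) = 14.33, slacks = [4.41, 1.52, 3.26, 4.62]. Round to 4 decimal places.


Step 1: Compute log-barrier.
ln values: [1.4839, 0.4187, 1.1817, 1.5304]
phi = -(1.4839 + 0.4187 + 1.1817 + 1.5304) = -4.6147
Step 2: Compute augmented objective.
t*f(x) = 0.78*14.33 = 11.1774
Total = 11.1774 - 4.6147 = 6.5627


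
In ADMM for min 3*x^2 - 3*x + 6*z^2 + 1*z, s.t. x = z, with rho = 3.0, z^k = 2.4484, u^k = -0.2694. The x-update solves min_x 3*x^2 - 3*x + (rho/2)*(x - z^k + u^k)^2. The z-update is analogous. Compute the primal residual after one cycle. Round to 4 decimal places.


ADMM iteration with rho = 3.0, z^k = 2.4484, u^k = -0.2694
Step 1: x-update.
Minimize 3*x^2 - 3*x + (3.0/2)*(x - 2.4484 - 0.2694)^2
FOC: (2*3 + 3.0)*x = 3 + 3.0*(2.4484 + 0.2694)
x^{k+1} = 1.2393
Step 2: z-update.
Minimize 6*z^2 + 1*z + (3.0/2)*(1.2393 - z - 0.2694)^2
FOC: (2*6 + 3.0)*z = -1 + 3.0*(1.2393 - 0.2694)
z^{k+1} = 0.1273
Step 3: u-update.
u^{k+1} = -0.2694 + 1.2393 - 0.1273 = 0.8426
Step 4: Primal residual = |1.2393 - 0.1273| = 1.112


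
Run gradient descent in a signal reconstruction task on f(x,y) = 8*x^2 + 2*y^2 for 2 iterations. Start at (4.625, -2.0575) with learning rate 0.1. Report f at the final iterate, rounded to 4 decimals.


Gradient descent on f(x,y) = 8*x^2 + 2*y^2.
Starting point: (4.625, -2.0575), alpha = 0.1
Step 1: grad_x = 2*8*4.625 = 74.0, grad_y = 2*2*-2.0575 = -8.23
  x_1 = 4.625 - 0.1*74.0 = -2.775
  y_1 = -2.0575 - 0.1*-8.23 = -1.2345
Step 2: grad_x = 2*8*-2.775 = -44.4, grad_y = 2*2*-1.2345 = -4.938
  x_2 = -2.775 - 0.1*-44.4 = 1.665
  y_2 = -1.2345 - 0.1*-4.938 = -0.7407
f(1.665, -0.7407) = 8*1.665^2 + 2*(-0.7407)^2 = 23.2751


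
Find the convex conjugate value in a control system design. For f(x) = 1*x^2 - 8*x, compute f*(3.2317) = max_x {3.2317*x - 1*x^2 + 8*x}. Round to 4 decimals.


f*(y) = sup_x {y*x - a*x^2 - b*x} = sup_x {(y-b)*x - a*x^2}
FOC: (y - b) - 2a*x = 0 => x* = (y - b)/(2a)
x* = (3.2317 + 8)/(2*1) = 5.6159
f*(3.2317) = (y-b)^2/(4a) = (3.2317 + 8)^2/(4*1)
= 126.1511/4 = 31.5378
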